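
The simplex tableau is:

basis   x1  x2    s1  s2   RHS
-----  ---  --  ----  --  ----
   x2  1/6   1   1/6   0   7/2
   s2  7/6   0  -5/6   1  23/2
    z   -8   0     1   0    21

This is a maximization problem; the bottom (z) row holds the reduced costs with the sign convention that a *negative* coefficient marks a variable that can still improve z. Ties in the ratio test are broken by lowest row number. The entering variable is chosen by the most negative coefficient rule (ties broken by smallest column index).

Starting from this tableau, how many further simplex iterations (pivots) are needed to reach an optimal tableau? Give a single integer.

pivot: x1 in, s2 out → z = 699/7
pivot: s1 in, x2 out → z = 261/2
No improving column remains; optimal.

2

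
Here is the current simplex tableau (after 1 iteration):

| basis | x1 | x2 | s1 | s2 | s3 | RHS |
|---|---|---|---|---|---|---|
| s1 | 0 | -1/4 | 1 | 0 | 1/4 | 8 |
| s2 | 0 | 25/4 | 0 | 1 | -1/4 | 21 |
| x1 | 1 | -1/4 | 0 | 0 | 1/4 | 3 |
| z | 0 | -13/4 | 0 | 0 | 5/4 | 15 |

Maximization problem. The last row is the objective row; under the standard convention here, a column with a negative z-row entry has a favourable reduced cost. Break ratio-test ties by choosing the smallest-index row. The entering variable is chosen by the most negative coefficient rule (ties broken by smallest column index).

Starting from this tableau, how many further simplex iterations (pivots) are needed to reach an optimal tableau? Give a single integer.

1

pivot: x2 in, s2 out → z = 648/25
No improving column remains; optimal.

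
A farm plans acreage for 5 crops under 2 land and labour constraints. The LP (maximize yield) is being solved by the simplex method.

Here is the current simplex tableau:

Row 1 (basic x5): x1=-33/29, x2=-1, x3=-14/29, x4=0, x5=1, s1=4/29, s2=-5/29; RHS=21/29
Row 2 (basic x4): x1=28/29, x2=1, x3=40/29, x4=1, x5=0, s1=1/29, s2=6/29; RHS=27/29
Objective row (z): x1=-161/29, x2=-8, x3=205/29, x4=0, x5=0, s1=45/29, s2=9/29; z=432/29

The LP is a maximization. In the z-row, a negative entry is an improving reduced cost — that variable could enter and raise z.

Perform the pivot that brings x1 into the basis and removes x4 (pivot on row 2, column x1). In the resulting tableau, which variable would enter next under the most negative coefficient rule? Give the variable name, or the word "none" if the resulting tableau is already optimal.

Pivot element 28/29. New z-row = old z-row − (-161/29)·(row 2/(28/29)).
Updated z-row coefficients: x1: 0, x2: -9/4, x3: 15, x4: 23/4, x5: 0, s1: 7/4, s2: 3/2.
The most negative is -9/4 in column x2, so x2 would enter next.

x2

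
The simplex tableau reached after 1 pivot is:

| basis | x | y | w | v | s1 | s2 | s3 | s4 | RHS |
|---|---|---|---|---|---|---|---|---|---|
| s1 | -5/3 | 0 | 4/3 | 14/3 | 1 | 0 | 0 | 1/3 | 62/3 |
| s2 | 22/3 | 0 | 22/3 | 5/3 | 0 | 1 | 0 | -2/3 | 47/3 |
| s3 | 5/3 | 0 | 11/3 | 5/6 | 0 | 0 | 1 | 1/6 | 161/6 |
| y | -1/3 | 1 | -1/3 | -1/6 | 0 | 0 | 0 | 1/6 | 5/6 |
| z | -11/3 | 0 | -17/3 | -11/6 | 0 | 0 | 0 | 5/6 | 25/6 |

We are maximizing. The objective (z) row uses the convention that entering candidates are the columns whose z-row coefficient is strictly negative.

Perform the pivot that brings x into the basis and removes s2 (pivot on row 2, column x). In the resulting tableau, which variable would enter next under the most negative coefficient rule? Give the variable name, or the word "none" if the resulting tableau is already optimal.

Pivot element 22/3. New z-row = old z-row − (-11/3)·(row 2/(22/3)).
Updated z-row coefficients: x: 0, y: 0, w: -2, v: -1, s1: 0, s2: 1/2, s3: 0, s4: 1/2.
The most negative is -2 in column w, so w would enter next.

w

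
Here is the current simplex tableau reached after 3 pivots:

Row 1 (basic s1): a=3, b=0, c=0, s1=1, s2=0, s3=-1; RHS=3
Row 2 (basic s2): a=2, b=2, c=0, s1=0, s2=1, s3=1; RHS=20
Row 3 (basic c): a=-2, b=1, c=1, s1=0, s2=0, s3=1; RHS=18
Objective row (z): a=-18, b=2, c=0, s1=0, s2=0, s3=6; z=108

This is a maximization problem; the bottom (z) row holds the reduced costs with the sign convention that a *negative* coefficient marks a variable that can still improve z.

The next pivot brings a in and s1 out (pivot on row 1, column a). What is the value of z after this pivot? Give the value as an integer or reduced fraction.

Minimum ratio for a: 3/3 = 1.
z changes by −(z-row coeff of a)·ratio = −(-18)·1 = 18.
New z = 108 + 18 = 126.

126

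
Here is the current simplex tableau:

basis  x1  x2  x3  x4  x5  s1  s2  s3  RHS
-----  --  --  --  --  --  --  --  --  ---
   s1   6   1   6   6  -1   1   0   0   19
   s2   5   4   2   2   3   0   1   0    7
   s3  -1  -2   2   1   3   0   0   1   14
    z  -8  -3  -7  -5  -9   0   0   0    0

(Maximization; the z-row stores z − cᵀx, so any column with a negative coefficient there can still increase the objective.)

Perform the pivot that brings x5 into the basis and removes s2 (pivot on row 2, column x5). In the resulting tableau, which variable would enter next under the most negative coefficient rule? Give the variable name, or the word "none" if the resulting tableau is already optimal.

Pivot element 3. New z-row = old z-row − (-9)·(row 2/3).
Updated z-row coefficients: x1: 7, x2: 9, x3: -1, x4: 1, x5: 0, s1: 0, s2: 3, s3: 0.
The most negative is -1 in column x3, so x3 would enter next.

x3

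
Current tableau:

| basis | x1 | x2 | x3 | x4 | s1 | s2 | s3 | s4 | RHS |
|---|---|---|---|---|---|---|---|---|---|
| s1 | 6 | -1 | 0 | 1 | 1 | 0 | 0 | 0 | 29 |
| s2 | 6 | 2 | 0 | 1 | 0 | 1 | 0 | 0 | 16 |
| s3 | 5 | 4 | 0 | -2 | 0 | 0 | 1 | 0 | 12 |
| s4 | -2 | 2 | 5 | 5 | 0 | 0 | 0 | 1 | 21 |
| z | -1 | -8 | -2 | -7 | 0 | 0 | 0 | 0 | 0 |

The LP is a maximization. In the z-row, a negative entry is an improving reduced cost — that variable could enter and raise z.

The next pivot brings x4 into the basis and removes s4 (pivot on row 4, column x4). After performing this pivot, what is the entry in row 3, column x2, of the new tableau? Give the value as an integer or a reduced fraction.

24/5

Pivot element is row 4, column x4: 5.
Normalize row 4: new (row 4, x2) = 2/5 = 2/5.
row 3 ← row 3 − (-2)·(new row 4): 4 − (-2)·(2/5) = 24/5.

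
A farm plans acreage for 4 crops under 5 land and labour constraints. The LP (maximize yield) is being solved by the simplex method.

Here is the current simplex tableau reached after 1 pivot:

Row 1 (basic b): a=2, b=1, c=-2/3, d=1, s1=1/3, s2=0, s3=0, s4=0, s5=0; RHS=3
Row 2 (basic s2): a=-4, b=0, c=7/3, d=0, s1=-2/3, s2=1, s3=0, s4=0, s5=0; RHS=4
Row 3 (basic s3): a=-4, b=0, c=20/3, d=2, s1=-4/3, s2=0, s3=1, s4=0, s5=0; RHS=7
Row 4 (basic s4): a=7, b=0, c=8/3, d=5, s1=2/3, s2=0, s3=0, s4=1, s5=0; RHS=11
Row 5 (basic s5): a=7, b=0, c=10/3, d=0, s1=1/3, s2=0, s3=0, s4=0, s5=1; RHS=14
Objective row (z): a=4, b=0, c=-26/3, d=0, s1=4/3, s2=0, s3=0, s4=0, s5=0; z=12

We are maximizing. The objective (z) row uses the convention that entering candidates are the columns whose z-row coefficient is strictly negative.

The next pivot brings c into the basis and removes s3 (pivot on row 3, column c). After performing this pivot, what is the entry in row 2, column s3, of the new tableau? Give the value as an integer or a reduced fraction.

-7/20

Pivot element is row 3, column c: 20/3.
Normalize row 3: new (row 3, s3) = 1/(20/3) = 3/20.
row 2 ← row 2 − (7/3)·(new row 3): 0 − (7/3)·(3/20) = -7/20.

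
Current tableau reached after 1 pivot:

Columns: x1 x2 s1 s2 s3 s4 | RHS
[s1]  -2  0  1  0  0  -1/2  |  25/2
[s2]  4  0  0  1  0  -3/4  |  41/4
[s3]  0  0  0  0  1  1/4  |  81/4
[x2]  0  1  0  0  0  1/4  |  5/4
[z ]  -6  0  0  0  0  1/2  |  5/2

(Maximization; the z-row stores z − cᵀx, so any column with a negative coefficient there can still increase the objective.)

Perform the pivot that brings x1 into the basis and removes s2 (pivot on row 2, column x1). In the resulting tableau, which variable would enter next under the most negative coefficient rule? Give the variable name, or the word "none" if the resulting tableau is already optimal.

Pivot element 4. New z-row = old z-row − (-6)·(row 2/4).
Updated z-row coefficients: x1: 0, x2: 0, s1: 0, s2: 3/2, s3: 0, s4: -5/8.
The most negative is -5/8 in column s4, so s4 would enter next.

s4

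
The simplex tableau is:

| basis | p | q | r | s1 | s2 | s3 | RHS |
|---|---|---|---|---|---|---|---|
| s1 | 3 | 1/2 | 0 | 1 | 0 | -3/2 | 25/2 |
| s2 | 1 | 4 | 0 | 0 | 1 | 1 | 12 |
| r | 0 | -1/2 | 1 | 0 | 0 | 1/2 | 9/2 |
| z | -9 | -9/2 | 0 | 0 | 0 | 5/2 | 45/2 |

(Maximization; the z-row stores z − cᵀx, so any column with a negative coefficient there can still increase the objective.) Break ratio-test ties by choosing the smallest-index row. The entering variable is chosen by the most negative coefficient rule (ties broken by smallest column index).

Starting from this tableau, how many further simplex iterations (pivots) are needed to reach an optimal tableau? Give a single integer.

pivot: p in, s1 out → z = 60
pivot: q in, s2 out → z = 1521/23
pivot: s3 in, q out → z = 634/9
No improving column remains; optimal.

3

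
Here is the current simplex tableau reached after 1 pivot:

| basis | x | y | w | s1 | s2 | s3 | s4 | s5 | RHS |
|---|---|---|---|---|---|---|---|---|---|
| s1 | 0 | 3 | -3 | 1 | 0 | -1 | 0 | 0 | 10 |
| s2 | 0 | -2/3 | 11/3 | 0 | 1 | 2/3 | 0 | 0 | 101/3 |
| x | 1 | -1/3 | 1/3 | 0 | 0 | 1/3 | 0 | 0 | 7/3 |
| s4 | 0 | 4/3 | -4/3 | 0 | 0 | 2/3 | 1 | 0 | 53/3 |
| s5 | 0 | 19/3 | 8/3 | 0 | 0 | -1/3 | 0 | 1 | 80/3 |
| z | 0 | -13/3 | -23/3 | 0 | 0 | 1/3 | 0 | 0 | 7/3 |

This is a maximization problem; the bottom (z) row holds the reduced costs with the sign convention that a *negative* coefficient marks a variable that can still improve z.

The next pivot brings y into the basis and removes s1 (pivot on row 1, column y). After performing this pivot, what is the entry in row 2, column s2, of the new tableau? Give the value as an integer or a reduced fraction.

Pivot element is row 1, column y: 3.
Normalize row 1: new (row 1, s2) = 0/3 = 0.
row 2 ← row 2 − (-2/3)·(new row 1): 1 − (-2/3)·0 = 1.

1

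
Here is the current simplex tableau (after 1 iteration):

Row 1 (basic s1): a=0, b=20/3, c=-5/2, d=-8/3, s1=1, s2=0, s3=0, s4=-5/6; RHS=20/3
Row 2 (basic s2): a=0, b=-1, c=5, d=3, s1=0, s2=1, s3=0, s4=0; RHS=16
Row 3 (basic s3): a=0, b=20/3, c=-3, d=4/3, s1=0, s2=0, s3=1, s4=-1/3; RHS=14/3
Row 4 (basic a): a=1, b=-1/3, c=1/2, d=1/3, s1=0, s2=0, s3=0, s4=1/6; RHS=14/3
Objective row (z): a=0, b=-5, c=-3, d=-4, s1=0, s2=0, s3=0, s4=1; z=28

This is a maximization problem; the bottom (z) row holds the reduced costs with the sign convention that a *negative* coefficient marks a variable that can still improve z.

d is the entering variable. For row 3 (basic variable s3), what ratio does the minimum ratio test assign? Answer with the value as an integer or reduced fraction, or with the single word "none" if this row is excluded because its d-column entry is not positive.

7/2

Ratio = RHS / (d entry) = (14/3) / (4/3) = 7/2.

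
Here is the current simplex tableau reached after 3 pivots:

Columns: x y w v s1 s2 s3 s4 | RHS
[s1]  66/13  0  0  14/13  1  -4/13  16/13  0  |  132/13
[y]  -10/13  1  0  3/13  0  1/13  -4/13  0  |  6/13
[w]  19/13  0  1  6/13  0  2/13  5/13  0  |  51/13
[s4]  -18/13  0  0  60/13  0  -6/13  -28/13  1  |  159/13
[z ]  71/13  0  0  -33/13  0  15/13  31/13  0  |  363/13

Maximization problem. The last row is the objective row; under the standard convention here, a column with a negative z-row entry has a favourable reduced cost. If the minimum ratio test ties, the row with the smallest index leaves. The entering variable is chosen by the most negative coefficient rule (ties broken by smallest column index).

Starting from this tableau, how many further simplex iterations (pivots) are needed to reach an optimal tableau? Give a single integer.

pivot: v in, y out → z = 33
pivot: x in, s4 out → z = 471/14
pivot: s3 in, x out → z = 135/4
No improving column remains; optimal.

3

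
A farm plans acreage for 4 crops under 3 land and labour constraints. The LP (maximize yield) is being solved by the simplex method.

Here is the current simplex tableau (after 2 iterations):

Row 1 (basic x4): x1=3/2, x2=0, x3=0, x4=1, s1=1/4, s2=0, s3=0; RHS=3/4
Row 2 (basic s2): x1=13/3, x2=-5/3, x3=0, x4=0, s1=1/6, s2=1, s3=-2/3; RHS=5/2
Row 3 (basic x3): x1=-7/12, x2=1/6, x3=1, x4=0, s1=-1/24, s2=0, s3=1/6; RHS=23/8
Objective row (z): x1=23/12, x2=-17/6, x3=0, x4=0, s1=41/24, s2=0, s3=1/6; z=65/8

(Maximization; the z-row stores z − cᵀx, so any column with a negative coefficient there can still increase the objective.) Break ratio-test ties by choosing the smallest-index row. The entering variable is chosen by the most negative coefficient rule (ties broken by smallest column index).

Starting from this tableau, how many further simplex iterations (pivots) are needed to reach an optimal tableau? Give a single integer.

pivot: x2 in, x3 out → z = 57
pivot: x1 in, x4 out → z = 61
No improving column remains; optimal.

2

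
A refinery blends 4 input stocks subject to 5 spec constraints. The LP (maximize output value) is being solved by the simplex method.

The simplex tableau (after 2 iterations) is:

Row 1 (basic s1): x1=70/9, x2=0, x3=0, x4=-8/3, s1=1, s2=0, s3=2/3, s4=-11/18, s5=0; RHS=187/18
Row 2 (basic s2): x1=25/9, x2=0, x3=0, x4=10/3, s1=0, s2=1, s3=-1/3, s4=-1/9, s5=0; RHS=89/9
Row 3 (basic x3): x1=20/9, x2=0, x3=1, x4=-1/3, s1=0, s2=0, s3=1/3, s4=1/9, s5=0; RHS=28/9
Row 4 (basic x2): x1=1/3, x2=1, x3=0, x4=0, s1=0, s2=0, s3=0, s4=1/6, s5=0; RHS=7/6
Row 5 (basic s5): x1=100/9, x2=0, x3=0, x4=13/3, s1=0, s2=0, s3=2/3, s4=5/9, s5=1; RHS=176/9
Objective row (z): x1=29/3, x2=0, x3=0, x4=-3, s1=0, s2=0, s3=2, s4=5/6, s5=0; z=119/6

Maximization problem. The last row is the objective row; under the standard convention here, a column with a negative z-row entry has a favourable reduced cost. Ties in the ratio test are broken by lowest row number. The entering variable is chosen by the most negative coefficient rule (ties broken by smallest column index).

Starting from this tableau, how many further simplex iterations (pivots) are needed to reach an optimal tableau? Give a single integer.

1

pivot: x4 in, s2 out → z = 431/15
No improving column remains; optimal.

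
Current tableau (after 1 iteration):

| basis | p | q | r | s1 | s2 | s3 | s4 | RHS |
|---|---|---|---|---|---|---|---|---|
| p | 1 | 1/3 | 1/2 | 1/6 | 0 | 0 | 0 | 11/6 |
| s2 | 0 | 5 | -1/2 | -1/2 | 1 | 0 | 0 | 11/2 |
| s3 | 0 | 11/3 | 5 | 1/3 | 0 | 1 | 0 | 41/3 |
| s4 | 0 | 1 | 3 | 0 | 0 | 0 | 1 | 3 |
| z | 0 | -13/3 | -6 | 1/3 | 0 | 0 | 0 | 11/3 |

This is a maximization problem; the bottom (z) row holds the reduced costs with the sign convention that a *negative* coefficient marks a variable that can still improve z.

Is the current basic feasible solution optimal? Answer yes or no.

Column q has objective-row coefficient -13/3, which is negative; an improving pivot exists, so not yet optimal.

no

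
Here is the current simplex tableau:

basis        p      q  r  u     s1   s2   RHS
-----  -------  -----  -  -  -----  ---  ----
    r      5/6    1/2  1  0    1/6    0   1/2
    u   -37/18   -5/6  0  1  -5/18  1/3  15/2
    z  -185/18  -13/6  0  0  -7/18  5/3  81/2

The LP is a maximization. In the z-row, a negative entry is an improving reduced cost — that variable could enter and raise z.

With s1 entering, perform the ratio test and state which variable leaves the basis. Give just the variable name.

r

Ratios: row 1 (r): (1/2)/(1/6) = 3; row 2 (u): entry -5/18 ≤ 0, skip.
Minimum ratio 3 is in the r row, so r leaves.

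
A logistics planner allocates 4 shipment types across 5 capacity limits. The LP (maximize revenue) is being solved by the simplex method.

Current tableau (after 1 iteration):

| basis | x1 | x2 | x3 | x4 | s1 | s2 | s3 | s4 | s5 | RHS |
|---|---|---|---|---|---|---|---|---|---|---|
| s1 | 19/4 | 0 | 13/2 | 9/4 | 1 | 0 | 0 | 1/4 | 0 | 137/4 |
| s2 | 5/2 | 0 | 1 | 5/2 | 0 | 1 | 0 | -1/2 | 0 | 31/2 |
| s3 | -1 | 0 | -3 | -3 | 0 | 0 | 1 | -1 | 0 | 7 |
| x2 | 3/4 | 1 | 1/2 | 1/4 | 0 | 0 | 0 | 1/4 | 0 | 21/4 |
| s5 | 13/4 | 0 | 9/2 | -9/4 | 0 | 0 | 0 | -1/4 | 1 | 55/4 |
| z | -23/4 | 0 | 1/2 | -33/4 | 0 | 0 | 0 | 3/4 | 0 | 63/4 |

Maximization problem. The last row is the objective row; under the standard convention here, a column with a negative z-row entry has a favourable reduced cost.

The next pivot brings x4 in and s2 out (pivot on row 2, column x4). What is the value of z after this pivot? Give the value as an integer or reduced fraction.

669/10

Minimum ratio for x4: (31/2)/(5/2) = 31/5.
z changes by −(z-row coeff of x4)·ratio = −(-33/4)·(31/5) = 1023/20.
New z = 63/4 + (1023/20) = 669/10.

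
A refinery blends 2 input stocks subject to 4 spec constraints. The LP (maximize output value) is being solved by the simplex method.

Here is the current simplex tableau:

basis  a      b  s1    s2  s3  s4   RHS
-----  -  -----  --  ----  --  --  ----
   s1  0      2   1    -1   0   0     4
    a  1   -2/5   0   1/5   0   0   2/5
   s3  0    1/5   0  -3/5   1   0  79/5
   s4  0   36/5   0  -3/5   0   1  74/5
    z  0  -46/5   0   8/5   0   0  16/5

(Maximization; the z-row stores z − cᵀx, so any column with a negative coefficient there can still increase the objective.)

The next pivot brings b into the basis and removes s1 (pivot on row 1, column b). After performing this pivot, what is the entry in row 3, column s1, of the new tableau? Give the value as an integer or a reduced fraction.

Pivot element is row 1, column b: 2.
Normalize row 1: new (row 1, s1) = 1/2 = 1/2.
row 3 ← row 3 − (1/5)·(new row 1): 0 − (1/5)·(1/2) = -1/10.

-1/10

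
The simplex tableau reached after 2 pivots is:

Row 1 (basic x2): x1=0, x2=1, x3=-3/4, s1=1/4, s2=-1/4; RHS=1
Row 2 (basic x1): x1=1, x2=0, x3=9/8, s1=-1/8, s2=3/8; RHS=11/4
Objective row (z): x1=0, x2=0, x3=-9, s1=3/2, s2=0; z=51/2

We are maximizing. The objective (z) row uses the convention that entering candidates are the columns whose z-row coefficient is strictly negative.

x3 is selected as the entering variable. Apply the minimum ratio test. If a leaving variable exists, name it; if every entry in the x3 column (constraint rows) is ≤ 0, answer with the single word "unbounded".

Ratios: row 1 (x2): entry -3/4 ≤ 0, skip; row 2 (x1): (11/4)/(9/8) = 22/9.
Minimum ratio is in the x1 row, so x1 leaves.

x1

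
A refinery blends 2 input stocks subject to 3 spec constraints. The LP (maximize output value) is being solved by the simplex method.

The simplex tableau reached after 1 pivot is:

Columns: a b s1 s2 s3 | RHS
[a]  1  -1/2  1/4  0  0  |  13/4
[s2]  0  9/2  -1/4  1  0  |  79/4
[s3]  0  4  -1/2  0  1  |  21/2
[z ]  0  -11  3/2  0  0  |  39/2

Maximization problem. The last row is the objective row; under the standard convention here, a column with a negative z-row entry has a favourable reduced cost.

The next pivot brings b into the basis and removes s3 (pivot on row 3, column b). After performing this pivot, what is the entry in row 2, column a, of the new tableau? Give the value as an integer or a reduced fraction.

0

Pivot element is row 3, column b: 4.
Normalize row 3: new (row 3, a) = 0/4 = 0.
row 2 ← row 2 − (9/2)·(new row 3): 0 − (9/2)·0 = 0.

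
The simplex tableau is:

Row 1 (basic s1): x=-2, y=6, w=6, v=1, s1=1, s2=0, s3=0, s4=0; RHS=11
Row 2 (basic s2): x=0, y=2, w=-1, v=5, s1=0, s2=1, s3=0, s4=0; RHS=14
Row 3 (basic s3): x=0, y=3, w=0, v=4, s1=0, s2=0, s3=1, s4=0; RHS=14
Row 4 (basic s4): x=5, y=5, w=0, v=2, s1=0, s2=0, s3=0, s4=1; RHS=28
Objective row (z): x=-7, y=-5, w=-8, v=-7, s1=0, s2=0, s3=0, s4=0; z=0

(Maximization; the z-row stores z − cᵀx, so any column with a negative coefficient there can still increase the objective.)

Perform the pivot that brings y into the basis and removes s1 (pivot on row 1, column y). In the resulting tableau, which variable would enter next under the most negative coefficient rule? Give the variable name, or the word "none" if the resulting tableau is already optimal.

Pivot element 6. New z-row = old z-row − (-5)·(row 1/6).
Updated z-row coefficients: x: -26/3, y: 0, w: -3, v: -37/6, s1: 5/6, s2: 0, s3: 0, s4: 0.
The most negative is -26/3 in column x, so x would enter next.

x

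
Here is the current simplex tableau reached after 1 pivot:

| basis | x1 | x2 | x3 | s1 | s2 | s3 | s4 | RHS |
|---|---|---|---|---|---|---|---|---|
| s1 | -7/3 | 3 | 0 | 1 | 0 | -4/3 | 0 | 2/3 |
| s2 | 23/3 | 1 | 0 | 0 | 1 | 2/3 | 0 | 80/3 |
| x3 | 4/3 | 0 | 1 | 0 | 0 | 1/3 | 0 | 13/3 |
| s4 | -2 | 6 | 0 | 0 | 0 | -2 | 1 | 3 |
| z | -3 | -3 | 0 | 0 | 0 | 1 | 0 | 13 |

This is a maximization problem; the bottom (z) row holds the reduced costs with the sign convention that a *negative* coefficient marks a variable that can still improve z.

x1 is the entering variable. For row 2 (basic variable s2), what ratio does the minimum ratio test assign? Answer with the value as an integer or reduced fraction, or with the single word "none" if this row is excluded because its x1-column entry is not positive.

Ratio = RHS / (x1 entry) = (80/3) / (23/3) = 80/23.

80/23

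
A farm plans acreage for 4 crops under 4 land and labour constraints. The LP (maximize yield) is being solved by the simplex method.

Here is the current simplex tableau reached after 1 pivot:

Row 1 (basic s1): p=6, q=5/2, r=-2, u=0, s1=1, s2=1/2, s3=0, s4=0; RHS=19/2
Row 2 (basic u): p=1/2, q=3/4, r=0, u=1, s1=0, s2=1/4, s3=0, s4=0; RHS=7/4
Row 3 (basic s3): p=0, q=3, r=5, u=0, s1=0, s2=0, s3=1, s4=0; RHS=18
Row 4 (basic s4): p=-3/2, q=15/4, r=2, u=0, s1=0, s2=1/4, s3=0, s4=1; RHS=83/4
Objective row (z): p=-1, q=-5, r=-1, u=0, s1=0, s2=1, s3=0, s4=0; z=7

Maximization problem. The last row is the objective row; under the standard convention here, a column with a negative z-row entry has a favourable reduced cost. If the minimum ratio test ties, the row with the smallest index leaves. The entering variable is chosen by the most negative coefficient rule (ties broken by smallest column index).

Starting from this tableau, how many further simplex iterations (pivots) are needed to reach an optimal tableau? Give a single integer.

2

pivot: q in, u out → z = 56/3
pivot: r in, s3 out → z = 313/15
No improving column remains; optimal.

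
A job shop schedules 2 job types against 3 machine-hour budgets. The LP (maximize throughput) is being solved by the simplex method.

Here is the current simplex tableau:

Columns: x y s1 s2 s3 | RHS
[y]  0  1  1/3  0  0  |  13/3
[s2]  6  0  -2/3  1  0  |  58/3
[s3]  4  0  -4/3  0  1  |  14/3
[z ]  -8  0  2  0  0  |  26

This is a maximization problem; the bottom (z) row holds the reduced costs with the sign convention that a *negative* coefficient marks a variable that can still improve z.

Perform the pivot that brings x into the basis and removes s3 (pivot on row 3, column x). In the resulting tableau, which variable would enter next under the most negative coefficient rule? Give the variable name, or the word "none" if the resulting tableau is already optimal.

Pivot element 4. New z-row = old z-row − (-8)·(row 3/4).
Updated z-row coefficients: x: 0, y: 0, s1: -2/3, s2: 0, s3: 2.
The most negative is -2/3 in column s1, so s1 would enter next.

s1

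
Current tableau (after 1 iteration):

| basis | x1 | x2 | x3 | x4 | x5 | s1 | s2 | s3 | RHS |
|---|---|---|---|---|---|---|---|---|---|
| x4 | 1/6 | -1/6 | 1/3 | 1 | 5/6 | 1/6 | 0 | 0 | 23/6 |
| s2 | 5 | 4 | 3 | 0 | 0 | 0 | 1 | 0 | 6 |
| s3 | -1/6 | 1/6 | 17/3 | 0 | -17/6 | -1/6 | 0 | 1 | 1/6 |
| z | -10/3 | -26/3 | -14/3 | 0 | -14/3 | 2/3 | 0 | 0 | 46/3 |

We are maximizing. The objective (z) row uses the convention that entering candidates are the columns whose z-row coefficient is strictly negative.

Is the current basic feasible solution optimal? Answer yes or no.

no

Column x1 has objective-row coefficient -10/3, which is negative; an improving pivot exists, so not yet optimal.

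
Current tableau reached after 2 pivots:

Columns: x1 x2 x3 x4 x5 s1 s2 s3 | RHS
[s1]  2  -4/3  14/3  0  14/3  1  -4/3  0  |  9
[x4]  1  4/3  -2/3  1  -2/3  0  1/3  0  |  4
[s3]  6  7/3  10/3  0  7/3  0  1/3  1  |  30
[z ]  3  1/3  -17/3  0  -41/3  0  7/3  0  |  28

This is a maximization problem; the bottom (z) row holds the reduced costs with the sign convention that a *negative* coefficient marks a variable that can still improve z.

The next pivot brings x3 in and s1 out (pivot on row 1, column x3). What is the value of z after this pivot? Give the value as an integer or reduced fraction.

Minimum ratio for x3: 9/(14/3) = 27/14.
z changes by −(z-row coeff of x3)·ratio = −(-17/3)·(27/14) = 153/14.
New z = 28 + (153/14) = 545/14.

545/14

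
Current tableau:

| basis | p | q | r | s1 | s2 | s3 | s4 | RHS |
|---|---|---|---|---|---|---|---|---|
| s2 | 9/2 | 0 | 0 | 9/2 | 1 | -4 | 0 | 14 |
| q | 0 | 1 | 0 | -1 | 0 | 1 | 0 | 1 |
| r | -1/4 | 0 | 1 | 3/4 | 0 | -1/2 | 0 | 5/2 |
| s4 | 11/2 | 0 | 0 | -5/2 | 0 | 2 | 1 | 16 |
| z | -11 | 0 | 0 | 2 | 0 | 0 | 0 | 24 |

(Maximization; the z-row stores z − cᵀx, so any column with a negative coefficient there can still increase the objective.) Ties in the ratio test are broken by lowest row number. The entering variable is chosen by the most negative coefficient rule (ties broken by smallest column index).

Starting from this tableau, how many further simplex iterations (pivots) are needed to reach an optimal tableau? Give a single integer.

2

pivot: p in, s4 out → z = 56
pivot: s1 in, s2 out → z = 677/12
No improving column remains; optimal.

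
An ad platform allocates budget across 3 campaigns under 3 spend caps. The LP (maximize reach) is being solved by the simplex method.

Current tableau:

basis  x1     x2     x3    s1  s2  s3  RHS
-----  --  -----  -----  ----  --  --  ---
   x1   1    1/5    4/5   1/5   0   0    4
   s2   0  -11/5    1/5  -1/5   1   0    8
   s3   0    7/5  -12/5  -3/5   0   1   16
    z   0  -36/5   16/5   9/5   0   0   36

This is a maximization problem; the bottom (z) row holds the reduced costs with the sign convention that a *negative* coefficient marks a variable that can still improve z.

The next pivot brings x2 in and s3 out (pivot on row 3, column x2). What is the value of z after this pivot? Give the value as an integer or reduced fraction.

828/7

Minimum ratio for x2: 16/(7/5) = 80/7.
z changes by −(z-row coeff of x2)·ratio = −(-36/5)·(80/7) = 576/7.
New z = 36 + (576/7) = 828/7.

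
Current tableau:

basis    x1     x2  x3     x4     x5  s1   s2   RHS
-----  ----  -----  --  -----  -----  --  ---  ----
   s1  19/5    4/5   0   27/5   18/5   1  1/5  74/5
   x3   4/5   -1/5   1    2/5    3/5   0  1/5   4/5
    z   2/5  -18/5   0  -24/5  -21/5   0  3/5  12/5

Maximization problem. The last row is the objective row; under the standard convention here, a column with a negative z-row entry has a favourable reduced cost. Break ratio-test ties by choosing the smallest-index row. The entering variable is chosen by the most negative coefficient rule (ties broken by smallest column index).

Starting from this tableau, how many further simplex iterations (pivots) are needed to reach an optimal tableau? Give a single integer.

3

pivot: x4 in, x3 out → z = 12
pivot: x2 in, s1 out → z = 132/7
pivot: x3 in, x4 out → z = 69
No improving column remains; optimal.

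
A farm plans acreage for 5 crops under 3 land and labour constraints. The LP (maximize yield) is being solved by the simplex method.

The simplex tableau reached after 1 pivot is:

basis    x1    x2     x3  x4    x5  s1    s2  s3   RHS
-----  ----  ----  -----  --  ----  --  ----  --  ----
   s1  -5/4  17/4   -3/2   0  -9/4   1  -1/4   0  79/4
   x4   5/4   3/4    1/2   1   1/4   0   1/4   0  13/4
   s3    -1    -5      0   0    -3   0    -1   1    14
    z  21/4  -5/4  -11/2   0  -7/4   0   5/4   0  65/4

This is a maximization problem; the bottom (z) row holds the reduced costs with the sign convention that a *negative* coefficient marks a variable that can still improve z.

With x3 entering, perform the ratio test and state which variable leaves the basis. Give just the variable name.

x4

Ratios: row 1 (s1): entry -3/2 ≤ 0, skip; row 2 (x4): (13/4)/(1/2) = 13/2; row 3 (s3): entry 0 ≤ 0, skip.
Minimum ratio 13/2 is in the x4 row, so x4 leaves.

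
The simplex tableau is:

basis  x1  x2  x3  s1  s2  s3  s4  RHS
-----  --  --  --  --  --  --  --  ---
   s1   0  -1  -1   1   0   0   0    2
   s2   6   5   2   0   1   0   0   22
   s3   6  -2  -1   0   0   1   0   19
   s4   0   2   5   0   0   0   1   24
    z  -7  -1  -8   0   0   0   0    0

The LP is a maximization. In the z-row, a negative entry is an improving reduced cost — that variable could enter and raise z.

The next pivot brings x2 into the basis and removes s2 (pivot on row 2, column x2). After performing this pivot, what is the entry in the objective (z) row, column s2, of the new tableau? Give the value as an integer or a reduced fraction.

Pivot element is row 2, column x2: 5.
Normalize row 2: new (row 2, s2) = 1/5 = 1/5.
z-row ← z-row − (-1)·(new row 2): 0 − (-1)·(1/5) = 1/5.

1/5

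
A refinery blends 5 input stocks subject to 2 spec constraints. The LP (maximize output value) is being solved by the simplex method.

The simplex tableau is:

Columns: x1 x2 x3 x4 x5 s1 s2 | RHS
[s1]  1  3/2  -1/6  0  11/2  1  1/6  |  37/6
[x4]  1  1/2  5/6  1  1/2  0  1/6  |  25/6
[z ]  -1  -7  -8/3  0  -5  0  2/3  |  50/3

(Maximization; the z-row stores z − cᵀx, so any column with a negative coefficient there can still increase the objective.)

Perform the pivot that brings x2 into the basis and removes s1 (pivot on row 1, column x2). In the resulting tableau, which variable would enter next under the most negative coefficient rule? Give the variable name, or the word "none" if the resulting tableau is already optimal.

x3

Pivot element 3/2. New z-row = old z-row − (-7)·(row 1/(3/2)).
Updated z-row coefficients: x1: 11/3, x2: 0, x3: -31/9, x4: 0, x5: 62/3, s1: 14/3, s2: 13/9.
The most negative is -31/9 in column x3, so x3 would enter next.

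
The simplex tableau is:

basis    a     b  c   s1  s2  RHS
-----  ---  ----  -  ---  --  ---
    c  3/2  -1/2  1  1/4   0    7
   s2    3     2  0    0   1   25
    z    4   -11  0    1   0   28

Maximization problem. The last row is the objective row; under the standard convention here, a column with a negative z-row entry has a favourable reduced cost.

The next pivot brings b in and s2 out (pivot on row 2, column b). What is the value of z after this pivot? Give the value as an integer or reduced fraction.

331/2

Minimum ratio for b: 25/2 = 25/2.
z changes by −(z-row coeff of b)·ratio = −(-11)·(25/2) = 275/2.
New z = 28 + (275/2) = 331/2.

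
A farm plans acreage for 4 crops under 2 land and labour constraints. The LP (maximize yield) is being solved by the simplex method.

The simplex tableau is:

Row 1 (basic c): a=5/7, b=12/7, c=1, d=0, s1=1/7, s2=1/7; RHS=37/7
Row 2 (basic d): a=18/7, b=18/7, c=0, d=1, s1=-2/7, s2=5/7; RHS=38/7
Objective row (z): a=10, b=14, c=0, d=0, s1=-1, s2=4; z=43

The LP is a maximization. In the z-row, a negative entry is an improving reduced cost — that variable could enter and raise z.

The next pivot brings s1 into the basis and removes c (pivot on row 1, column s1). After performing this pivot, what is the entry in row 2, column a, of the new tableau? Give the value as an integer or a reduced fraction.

4

Pivot element is row 1, column s1: 1/7.
Normalize row 1: new (row 1, a) = (5/7)/(1/7) = 5.
row 2 ← row 2 − (-2/7)·(new row 1): 18/7 − (-2/7)·5 = 4.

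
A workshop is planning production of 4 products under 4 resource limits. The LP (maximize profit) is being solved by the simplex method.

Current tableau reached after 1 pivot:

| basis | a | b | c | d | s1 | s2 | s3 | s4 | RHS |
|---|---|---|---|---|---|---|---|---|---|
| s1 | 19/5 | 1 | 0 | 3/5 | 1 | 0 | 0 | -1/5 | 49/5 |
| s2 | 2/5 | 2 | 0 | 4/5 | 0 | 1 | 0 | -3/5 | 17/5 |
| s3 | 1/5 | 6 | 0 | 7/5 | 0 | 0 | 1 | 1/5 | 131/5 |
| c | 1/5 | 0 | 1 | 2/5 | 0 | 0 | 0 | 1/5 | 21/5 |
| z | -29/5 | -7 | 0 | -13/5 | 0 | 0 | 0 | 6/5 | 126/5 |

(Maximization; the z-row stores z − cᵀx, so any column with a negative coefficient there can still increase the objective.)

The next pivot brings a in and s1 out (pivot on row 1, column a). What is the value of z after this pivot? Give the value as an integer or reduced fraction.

Minimum ratio for a: (49/5)/(19/5) = 49/19.
z changes by −(z-row coeff of a)·ratio = −(-29/5)·(49/19) = 1421/95.
New z = 126/5 + (1421/95) = 763/19.

763/19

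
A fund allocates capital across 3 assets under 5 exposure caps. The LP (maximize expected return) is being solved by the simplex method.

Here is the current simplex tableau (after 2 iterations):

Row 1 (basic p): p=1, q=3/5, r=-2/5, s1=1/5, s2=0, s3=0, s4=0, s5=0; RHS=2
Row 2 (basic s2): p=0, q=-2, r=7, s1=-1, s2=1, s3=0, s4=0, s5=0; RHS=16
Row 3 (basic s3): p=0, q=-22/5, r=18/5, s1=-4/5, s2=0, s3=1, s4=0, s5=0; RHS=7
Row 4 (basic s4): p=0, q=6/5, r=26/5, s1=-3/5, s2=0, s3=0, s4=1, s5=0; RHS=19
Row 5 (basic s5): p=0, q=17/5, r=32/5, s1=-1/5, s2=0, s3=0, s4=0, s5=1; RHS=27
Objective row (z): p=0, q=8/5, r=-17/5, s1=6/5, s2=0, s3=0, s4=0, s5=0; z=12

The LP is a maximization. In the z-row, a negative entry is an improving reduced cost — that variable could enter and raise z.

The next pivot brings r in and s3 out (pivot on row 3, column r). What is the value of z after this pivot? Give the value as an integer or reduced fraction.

335/18

Minimum ratio for r: 7/(18/5) = 35/18.
z changes by −(z-row coeff of r)·ratio = −(-17/5)·(35/18) = 119/18.
New z = 12 + (119/18) = 335/18.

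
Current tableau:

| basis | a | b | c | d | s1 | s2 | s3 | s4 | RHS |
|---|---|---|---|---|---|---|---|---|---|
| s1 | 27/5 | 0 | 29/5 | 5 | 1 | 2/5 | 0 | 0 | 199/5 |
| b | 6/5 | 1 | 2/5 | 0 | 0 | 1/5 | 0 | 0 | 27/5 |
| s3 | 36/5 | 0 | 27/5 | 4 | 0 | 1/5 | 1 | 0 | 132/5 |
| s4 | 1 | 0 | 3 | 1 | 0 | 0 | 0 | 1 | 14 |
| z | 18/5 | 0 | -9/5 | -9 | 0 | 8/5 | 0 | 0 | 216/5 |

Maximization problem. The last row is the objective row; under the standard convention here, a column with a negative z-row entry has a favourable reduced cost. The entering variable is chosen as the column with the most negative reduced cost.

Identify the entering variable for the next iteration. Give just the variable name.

Objective-row coefficients: a: 18/5, b: 0, c: -9/5, d: -9, s1: 0, s2: 8/5, s3: 0, s4: 0.
The most negative is -9 in column d, so d enters.

d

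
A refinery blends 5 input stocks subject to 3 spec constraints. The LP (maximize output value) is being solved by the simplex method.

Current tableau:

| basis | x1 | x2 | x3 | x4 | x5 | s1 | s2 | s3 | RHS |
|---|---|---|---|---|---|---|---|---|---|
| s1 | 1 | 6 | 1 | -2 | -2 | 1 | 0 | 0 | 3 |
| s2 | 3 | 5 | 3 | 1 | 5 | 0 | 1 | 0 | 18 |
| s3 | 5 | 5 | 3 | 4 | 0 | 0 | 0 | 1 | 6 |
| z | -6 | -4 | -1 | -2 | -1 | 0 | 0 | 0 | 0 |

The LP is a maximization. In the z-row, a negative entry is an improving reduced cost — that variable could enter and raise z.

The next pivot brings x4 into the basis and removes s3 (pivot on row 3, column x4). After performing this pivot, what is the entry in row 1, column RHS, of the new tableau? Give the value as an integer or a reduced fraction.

Pivot element is row 3, column x4: 4.
Normalize row 3: new (row 3, RHS) = 6/4 = 3/2.
row 1 ← row 1 − (-2)·(new row 3): 3 − (-2)·(3/2) = 6.

6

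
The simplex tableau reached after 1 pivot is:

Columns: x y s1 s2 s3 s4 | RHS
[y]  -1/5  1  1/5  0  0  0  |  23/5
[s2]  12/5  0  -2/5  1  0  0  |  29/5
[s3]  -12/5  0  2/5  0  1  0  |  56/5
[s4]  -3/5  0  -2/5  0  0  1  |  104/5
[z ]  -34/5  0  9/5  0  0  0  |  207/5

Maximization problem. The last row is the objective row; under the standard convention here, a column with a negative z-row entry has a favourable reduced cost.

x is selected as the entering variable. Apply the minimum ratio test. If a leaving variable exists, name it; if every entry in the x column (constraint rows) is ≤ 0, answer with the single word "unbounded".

s2

Ratios: row 1 (y): entry -1/5 ≤ 0, skip; row 2 (s2): (29/5)/(12/5) = 29/12; row 3 (s3): entry -12/5 ≤ 0, skip; row 4 (s4): entry -3/5 ≤ 0, skip.
Minimum ratio is in the s2 row, so s2 leaves.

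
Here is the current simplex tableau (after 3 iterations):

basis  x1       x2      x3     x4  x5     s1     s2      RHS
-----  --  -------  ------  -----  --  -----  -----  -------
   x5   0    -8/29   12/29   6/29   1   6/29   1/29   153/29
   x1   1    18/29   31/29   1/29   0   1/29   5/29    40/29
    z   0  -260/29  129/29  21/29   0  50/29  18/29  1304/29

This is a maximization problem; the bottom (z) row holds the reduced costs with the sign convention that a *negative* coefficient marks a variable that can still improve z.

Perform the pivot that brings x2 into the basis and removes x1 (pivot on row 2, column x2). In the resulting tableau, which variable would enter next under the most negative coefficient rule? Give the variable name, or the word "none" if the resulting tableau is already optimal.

Pivot element 18/29. New z-row = old z-row − (-260/29)·(row 2/(18/29)).
Updated z-row coefficients: x1: 130/9, x2: 0, x3: 179/9, x4: 11/9, x5: 0, s1: 20/9, s2: 28/9.
No coefficient is strictly negative; the tableau after this pivot is optimal.

none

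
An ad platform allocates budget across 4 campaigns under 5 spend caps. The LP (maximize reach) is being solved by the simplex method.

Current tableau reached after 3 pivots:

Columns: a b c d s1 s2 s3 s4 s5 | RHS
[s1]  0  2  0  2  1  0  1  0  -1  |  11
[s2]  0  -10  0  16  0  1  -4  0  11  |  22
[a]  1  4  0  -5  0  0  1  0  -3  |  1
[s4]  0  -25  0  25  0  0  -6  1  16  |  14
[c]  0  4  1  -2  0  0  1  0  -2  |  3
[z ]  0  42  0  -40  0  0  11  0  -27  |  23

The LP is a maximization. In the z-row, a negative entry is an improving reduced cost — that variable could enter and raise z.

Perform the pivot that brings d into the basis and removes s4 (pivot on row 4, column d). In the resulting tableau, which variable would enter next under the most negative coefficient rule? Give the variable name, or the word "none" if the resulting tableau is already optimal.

Pivot element 25. New z-row = old z-row − (-40)·(row 4/25).
Updated z-row coefficients: a: 0, b: 2, c: 0, d: 0, s1: 0, s2: 0, s3: 7/5, s4: 8/5, s5: -7/5.
The most negative is -7/5 in column s5, so s5 would enter next.

s5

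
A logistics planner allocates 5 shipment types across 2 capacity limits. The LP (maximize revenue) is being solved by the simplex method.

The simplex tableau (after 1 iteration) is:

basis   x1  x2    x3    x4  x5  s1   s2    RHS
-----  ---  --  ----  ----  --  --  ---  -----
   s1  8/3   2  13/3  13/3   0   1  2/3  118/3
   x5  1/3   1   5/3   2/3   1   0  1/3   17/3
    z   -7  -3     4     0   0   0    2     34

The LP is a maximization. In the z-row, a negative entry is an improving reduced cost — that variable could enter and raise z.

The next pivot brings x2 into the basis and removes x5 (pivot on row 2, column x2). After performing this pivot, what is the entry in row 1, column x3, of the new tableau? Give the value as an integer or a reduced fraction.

Pivot element is row 2, column x2: 1.
Normalize row 2: new (row 2, x3) = (5/3)/1 = 5/3.
row 1 ← row 1 − 2·(new row 2): 13/3 − 2·(5/3) = 1.

1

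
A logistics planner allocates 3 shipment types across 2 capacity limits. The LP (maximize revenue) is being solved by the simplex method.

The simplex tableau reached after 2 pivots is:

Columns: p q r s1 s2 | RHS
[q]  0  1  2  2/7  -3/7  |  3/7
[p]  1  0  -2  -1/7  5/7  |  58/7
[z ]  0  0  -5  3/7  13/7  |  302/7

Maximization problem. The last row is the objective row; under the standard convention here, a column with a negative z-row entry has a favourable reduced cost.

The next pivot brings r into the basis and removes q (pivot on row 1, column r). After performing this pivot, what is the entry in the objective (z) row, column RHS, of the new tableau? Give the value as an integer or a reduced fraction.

Pivot element is row 1, column r: 2.
Normalize row 1: new (row 1, RHS) = (3/7)/2 = 3/14.
z-row ← z-row − (-5)·(new row 1): 302/7 − (-5)·(3/14) = 619/14.

619/14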